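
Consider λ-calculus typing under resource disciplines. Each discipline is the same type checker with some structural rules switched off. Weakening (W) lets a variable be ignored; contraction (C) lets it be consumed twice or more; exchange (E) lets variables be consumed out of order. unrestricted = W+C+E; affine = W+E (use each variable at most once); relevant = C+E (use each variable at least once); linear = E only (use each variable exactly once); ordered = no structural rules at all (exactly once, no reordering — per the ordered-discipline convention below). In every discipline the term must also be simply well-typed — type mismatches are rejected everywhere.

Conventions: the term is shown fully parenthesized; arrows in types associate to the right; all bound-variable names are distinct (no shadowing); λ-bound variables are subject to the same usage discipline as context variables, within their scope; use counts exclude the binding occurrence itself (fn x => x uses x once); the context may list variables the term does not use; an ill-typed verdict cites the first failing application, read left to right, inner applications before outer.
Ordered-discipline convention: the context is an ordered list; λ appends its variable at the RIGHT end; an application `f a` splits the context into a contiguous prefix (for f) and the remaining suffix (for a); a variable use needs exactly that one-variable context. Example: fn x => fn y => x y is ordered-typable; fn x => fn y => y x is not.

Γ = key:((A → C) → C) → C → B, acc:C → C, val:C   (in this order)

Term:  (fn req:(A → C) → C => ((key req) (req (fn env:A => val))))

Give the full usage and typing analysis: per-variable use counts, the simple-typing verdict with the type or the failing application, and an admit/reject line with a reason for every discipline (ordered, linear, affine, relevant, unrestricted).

usage: key: 1; acc: 0; val: 1; req (bound): 2; env (bound): 0
left-to-right use order: key, req, req, val
typing: the term checks, with type ((A → C) → C) → B
ordered: ✗, req ×2 used more than once (contraction); acc, env never used (weakening)
linear: ✗, req ×2 used more than once (contraction); acc, env never used (weakening)
affine: ✗, req ×2 used more than once (contraction)
relevant: ✗, acc, env never used (weakening)
unrestricted: ✓, typability at ((A → C) → C) → B is all that's needed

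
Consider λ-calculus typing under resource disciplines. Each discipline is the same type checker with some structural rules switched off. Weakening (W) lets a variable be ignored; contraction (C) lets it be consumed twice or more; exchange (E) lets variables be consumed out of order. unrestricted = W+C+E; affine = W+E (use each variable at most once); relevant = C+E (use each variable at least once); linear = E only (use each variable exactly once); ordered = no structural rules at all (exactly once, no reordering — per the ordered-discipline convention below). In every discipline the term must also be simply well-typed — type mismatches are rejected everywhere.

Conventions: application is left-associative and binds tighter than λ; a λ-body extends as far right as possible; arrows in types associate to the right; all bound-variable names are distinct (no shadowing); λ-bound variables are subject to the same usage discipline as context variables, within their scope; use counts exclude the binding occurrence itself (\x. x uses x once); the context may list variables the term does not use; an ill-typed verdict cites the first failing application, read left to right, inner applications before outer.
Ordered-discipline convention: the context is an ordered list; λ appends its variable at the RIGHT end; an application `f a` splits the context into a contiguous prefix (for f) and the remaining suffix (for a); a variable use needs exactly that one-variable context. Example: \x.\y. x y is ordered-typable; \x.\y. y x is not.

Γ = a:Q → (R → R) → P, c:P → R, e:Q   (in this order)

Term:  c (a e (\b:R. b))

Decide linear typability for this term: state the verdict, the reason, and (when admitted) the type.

yes — exactly-once usage across a, c, e, b; term : R
usage: a: 1; c: 1; e: 1; b (λ-bound): 1
order of uses: c, a, e, b
typing: the term checks, with type R
across the five disciplines: ordered ✗ | linear ✓ | affine ✓ | relevant ✓ | unrestricted ✓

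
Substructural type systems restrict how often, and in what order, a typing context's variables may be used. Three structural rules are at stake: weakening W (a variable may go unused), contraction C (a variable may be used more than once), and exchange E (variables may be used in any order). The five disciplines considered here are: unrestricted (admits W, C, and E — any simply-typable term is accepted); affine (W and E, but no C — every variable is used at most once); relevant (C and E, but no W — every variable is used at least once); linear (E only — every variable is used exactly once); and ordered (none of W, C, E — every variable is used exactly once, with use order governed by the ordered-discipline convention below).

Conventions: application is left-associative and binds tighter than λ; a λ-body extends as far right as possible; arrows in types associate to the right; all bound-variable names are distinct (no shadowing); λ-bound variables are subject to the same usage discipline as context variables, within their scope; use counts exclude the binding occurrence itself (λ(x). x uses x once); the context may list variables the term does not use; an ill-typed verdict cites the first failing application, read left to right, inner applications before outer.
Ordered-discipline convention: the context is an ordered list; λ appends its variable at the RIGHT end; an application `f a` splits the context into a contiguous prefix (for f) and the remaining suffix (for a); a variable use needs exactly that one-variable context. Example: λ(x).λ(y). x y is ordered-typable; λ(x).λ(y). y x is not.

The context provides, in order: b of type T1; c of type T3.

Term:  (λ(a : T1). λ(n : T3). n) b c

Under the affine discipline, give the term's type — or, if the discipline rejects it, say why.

term : T3
variable uses: b ×1, c ×1, a (bound) ×0, n (bound) ×1
left-to-right use order: n, b, c
typing: the term checks, with type T3
across the five disciplines: ordered ✗, linear ✗, affine ✓, relevant ✗, unrestricted ✓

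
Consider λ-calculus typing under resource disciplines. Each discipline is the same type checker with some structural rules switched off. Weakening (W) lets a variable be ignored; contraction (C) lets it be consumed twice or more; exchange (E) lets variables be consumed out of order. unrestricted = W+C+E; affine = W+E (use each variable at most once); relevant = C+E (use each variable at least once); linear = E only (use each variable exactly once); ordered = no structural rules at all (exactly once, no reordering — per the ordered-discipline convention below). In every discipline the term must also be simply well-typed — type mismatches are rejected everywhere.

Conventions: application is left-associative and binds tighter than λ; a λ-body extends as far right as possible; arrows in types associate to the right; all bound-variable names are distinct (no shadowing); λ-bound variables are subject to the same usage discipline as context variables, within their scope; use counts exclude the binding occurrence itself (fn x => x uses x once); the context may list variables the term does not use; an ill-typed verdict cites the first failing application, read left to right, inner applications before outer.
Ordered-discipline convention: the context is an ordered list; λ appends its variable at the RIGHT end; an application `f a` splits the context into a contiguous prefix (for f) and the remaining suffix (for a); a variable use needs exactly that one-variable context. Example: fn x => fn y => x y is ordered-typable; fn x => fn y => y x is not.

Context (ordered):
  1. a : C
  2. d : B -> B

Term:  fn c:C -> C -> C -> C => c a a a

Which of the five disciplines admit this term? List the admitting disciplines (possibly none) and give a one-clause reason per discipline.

accepted by: unrestricted
usage: a: 3×, d: 0×, c [bound]: 1×
left-to-right use order: c, a, a, a
typing: the term checks, with type (C -> C -> C -> C) -> C
ordered: ✗, a ×3 used more than once (contraction); needs weakening: d unused
linear: ✗, a ×3 used more than once (contraction); needs weakening: d unused
affine: ✗, a ×3 used more than once (contraction)
relevant: ✗, needs weakening: d unused
unrestricted: ✓, typability at (C -> C -> C -> C) -> C is all that's needed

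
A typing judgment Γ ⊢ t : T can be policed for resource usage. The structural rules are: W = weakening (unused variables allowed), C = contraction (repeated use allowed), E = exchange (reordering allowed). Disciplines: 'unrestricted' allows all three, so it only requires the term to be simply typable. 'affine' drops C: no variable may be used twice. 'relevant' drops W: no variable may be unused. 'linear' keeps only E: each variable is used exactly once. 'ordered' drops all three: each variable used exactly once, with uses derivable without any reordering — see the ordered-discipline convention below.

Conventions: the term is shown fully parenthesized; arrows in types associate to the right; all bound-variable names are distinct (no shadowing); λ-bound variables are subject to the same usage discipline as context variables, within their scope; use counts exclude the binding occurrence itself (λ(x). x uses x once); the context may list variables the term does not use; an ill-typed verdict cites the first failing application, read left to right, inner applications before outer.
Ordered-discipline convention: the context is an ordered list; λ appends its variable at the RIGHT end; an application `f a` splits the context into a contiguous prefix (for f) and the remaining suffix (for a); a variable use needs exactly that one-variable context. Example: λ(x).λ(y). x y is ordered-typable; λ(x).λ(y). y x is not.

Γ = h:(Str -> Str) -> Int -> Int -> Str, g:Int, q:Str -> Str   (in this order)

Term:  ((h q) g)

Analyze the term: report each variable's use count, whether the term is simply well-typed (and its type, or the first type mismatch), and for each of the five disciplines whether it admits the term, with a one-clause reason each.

usage: h: 1×, g: 1×, q: 1×
uses in reading order: h, q, g
typing: well-typed — term : Int -> Str
ordered ✗ (needs exchange: uses follow h, q, g)
linear ✓ (exactly-once usage across h, g, q)
affine ✓ (at most one use each (h, g, q))
relevant ✓ (none of h, g, q goes unused)
unrestricted ✓ (well-typed at Int -> Str; no restrictions here)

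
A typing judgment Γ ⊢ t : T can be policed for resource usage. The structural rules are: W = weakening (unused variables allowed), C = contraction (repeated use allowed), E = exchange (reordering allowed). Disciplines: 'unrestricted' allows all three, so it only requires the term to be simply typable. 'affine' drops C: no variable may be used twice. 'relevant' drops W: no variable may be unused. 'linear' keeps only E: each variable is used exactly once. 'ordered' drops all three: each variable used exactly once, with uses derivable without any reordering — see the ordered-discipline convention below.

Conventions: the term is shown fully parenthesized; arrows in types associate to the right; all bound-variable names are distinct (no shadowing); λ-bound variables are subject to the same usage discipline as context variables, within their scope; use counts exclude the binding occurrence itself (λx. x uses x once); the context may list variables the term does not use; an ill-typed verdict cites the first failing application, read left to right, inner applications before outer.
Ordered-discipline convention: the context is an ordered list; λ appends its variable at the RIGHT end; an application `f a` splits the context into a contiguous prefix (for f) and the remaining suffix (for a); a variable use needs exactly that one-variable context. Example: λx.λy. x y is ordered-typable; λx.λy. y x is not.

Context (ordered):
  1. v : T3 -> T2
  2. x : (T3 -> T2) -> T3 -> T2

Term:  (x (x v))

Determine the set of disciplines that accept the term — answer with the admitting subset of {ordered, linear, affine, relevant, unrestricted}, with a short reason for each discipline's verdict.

admitted by: relevant, unrestricted
use counts: v=1, x=2
uses in reading order: x, x, v
typing: ✓ — T3 -> T2
ordered: ✗, repeated use of x ×2
linear: ✗, repeated use of x ×2
affine: ✗, repeated use of x ×2
relevant: ✓, every one of v, x appears
unrestricted: ✓, type-checks (T3 -> T2) and nothing is barred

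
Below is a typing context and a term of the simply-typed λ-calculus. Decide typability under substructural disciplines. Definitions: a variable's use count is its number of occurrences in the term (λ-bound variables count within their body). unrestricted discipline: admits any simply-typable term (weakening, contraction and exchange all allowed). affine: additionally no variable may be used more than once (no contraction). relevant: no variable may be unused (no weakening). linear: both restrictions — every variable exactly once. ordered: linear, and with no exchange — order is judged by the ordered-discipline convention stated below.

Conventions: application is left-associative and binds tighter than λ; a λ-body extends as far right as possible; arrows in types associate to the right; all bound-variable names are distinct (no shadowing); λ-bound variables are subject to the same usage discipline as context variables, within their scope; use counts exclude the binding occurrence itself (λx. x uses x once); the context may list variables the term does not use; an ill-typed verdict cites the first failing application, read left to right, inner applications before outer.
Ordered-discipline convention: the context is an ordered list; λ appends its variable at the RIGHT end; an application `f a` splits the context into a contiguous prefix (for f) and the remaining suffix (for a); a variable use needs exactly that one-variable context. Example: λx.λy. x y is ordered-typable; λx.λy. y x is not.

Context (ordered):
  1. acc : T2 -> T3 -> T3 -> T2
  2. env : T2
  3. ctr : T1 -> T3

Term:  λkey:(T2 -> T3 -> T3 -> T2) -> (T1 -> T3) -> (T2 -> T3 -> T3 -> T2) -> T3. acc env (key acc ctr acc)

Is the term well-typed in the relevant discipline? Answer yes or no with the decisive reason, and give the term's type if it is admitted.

yes — acc, env, ctr, key: all used, weakening unneeded; term : ((T2 -> T3 -> T3 -> T2) -> (T1 -> T3) -> (T2 -> T3 -> T3 -> T2) -> T3) -> T3 -> T2
use counts: acc ×3; env ×1; ctr ×1; key (λ-bound) ×1
uses in reading order: acc, env, key, acc, ctr, acc
typing: ✓ — ((T2 -> T3 -> T3 -> T2) -> (T1 -> T3) -> (T2 -> T3 -> T3 -> T2) -> T3) -> T3 -> T2
all disciplines: ordered ✗ | linear ✗ | affine ✗ | relevant ✓ | unrestricted ✓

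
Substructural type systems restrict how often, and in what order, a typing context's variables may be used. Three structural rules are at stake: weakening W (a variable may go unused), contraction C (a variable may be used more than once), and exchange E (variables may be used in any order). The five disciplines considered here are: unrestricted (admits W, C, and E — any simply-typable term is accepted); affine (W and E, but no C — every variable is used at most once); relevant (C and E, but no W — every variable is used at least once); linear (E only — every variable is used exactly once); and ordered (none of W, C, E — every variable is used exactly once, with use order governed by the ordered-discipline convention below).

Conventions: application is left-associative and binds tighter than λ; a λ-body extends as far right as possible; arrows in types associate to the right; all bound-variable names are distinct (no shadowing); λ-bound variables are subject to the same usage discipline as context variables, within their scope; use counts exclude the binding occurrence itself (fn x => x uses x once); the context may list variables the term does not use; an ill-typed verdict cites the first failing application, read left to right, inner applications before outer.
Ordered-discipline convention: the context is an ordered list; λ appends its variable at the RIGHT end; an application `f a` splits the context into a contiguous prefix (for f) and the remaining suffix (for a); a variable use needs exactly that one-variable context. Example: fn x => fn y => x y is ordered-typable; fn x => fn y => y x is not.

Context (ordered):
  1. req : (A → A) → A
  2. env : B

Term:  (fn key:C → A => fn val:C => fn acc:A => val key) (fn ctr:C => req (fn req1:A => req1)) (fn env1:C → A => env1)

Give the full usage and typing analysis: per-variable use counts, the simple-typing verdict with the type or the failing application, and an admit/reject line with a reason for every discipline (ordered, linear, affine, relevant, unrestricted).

use counts: req: 1×, env: 0×, key [bound]: 1×, val [bound]: 1×, acc [bound]: 0×, ctr [bound]: 0×, req1 [bound]: 1×, env1 [bound]: 1×
uses in reading order: val, key, req, req1, env1
typing: ill-typed: applying a non-function (C)
ordered: ✗, fails simple typing
linear: ✗, a type mismatch blocks all five
affine: ✗, the type mismatch rejects it
relevant: ✗, not simply typable
unrestricted: ✗, fails simple typing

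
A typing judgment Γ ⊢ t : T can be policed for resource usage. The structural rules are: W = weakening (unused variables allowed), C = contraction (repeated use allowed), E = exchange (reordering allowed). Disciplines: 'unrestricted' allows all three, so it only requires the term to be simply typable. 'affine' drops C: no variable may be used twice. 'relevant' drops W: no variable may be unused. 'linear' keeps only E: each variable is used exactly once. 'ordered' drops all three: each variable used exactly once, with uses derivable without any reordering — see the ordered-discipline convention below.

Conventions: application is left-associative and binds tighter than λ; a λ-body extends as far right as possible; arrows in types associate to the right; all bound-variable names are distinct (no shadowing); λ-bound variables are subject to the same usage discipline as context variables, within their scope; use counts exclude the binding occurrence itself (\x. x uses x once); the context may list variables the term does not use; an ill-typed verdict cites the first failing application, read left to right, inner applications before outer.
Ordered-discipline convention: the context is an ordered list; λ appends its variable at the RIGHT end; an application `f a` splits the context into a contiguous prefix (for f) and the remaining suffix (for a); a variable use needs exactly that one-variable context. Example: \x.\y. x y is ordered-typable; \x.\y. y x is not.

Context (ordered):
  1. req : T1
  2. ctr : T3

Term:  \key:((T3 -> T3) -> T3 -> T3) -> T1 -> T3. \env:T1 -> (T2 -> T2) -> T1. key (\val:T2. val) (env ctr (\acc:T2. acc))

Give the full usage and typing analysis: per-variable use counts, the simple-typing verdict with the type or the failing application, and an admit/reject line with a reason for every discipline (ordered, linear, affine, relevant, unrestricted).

variable uses: req ×0; ctr ×1; key (bound) ×1; env (bound) ×1; val (bound) ×1; acc (bound) ×1
uses in reading order: key, val, env, ctr, acc
typing: ill-typed: an argument T2 -> T2 mismatches the expected (T3 -> T3) -> T3 -> T3
ordered: ✗, fails simple typing
linear: ✗, a type mismatch blocks all five
affine: ✗, the type mismatch rejects it
relevant: ✗, not simply typable
unrestricted: ✗, fails simple typing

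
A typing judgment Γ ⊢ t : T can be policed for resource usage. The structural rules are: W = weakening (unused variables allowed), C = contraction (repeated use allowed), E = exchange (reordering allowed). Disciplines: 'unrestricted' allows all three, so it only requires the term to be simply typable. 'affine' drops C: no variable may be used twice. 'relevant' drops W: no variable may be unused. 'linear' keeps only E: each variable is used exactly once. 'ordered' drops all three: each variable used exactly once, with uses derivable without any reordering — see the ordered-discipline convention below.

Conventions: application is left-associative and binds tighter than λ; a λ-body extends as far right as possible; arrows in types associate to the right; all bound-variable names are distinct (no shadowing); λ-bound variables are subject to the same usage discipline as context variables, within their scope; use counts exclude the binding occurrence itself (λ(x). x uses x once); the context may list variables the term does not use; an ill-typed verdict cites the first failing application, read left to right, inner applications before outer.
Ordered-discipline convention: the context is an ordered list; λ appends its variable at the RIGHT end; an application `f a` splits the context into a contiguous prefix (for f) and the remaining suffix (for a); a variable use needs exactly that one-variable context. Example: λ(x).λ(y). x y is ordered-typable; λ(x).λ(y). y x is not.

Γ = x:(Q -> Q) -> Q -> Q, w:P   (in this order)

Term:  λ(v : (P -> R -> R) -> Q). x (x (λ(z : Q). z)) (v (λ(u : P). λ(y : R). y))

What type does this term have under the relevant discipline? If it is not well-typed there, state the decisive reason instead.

not well-typed under relevant — w, u left unused
usage: x: 2×, w: 0×, v (bound): 1×, z (bound): 1×, u (bound): 0×, y (bound): 1×
use order (left to right): x, x, z, v, y
typing: well-typed — term : ((P -> R -> R) -> Q) -> Q
all disciplines: ordered ✗ | linear ✗ | affine ✗ | relevant ✗ | unrestricted ✓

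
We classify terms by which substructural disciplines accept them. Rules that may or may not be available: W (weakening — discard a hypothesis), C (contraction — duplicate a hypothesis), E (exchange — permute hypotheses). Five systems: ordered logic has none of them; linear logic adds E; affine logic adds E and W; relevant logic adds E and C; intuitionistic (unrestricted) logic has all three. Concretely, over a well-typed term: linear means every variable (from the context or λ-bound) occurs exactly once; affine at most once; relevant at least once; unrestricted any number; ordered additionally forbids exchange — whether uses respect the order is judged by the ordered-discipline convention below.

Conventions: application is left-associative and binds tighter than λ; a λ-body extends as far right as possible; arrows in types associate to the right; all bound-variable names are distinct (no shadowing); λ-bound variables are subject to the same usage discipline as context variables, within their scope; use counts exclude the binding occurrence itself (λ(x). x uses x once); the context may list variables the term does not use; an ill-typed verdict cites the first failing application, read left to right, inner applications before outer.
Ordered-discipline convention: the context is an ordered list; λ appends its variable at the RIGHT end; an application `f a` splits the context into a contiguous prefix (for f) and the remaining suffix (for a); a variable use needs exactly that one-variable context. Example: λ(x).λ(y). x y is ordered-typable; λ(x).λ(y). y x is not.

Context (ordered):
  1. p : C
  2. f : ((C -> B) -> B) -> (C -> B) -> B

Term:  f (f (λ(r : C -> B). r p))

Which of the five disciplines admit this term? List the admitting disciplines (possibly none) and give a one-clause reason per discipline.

admitted by: relevant, unrestricted
usage: p=1, f=2, r (λ-bound)=1
order of uses: f, f, r, p
typing: the term checks, with type (C -> B) -> B
ordered: ✗ — uses contraction: f ×2
linear: ✗ — uses contraction: f ×2
affine: ✗ — uses contraction: f ×2
relevant: ✓ — none of p, f, r goes unused
unrestricted: ✓ — simply typable at (C -> B) -> B; W, C, E all held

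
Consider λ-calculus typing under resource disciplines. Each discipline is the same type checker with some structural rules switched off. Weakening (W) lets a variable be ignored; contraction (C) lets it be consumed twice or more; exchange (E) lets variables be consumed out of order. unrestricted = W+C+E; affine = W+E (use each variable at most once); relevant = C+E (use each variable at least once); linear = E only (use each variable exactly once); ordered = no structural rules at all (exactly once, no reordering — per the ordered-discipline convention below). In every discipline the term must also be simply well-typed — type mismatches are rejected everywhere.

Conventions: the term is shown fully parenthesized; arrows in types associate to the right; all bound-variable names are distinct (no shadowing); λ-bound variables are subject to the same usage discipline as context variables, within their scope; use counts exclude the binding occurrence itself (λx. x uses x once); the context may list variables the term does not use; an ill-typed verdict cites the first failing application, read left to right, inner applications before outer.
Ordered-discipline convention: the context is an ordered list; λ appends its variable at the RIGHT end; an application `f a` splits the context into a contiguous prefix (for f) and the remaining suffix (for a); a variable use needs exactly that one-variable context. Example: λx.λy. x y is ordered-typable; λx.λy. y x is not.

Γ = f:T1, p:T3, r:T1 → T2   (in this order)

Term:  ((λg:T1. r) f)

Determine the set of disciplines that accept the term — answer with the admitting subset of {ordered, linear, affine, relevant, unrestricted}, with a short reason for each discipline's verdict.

admitted by: affine, unrestricted
use counts: f: 1, p: 0, r: 1, g (bound): 0
left-to-right use order: r, f
typing: well-typed at T1 → T2
ordered: ✗, needs weakening: p, g unused
linear: ✗, needs weakening: p, g unused
affine: ✓, f, p, r, g: no repeats, contraction unneeded
relevant: ✗, needs weakening: p, g unused
unrestricted: ✓, well-typed at T1 → T2; no restrictions here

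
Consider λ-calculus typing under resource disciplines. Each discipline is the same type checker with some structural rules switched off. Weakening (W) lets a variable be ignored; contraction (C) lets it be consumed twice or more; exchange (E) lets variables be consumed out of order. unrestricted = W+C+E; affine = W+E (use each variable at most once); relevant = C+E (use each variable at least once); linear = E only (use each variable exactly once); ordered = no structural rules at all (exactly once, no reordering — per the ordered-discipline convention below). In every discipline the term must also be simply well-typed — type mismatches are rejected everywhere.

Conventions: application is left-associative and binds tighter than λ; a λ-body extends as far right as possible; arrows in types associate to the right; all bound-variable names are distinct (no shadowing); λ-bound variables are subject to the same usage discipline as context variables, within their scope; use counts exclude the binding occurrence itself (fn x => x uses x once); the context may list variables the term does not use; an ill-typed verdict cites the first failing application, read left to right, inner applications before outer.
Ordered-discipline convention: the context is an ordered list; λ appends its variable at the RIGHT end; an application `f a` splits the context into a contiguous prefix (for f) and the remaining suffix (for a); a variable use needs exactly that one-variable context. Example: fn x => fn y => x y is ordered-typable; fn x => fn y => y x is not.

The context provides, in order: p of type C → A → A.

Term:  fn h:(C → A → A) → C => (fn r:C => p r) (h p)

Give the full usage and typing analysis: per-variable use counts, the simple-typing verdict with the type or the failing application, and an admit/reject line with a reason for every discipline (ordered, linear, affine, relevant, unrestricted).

variable uses: p ×2, h [bound] ×1, r [bound] ×1
uses in reading order: p, r, h, p
typing: ✓ — ((C → A → A) → C) → A → A
ordered: ✗, uses contraction: p ×2
linear: ✗, uses contraction: p ×2
affine: ✗, uses contraction: p ×2
relevant: ✓, none of p, h, r goes unused
unrestricted: ✓, well-typed at ((C → A → A) → C) → A → A; no restrictions here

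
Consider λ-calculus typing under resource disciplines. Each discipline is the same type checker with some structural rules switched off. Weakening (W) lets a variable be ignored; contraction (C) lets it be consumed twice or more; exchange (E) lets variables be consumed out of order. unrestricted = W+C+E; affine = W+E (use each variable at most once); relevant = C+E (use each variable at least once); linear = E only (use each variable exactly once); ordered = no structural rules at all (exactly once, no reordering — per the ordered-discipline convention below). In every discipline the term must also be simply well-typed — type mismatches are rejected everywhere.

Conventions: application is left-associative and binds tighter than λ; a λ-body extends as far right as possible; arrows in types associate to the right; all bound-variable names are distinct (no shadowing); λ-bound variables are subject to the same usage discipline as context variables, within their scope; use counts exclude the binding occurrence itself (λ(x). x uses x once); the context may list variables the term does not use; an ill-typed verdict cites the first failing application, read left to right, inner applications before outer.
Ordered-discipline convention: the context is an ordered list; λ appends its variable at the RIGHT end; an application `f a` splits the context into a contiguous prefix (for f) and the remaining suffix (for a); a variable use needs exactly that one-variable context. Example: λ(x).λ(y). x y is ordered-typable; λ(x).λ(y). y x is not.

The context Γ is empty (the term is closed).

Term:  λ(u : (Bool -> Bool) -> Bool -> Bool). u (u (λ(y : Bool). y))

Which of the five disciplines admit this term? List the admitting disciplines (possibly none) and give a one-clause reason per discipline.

accepted by: relevant, unrestricted
use counts: u (bound): 2×; y (bound): 1×
use order (left to right): u, u, y
typing: well-typed at ((Bool -> Bool) -> Bool -> Bool) -> Bool -> Bool
ordered: ✗ — uses contraction: u ×2
linear: ✗ — uses contraction: u ×2
affine: ✗ — uses contraction: u ×2
relevant: ✓ — none of u, y goes unused
unrestricted: ✓ — simply typable at ((Bool -> Bool) -> Bool -> Bool) -> Bool -> Bool; W, C, E all held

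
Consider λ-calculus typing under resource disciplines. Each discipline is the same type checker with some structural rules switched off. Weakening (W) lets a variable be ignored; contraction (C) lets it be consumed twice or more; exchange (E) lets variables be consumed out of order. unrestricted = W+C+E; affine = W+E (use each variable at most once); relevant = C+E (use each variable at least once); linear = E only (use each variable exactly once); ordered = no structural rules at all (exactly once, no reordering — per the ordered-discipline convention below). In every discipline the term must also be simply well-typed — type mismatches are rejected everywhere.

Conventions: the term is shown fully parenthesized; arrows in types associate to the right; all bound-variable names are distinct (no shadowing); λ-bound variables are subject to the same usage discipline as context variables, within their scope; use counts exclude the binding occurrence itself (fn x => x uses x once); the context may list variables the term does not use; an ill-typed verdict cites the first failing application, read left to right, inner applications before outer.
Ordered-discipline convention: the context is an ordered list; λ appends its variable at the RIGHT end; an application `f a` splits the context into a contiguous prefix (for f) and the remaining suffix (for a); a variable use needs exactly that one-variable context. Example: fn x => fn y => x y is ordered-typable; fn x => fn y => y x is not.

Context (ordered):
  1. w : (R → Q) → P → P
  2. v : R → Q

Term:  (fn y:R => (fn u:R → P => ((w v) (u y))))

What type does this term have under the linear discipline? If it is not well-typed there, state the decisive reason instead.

term : R → (R → P) → P
variable uses: w: 1×; v: 1×; y (λ-bound): 1×; u (λ-bound): 1×
uses in reading order: w, v, u, y
typing: well-typed — term : R → (R → P) → P
summary: ordered ✗ · linear ✓ · affine ✓ · relevant ✓ · unrestricted ✓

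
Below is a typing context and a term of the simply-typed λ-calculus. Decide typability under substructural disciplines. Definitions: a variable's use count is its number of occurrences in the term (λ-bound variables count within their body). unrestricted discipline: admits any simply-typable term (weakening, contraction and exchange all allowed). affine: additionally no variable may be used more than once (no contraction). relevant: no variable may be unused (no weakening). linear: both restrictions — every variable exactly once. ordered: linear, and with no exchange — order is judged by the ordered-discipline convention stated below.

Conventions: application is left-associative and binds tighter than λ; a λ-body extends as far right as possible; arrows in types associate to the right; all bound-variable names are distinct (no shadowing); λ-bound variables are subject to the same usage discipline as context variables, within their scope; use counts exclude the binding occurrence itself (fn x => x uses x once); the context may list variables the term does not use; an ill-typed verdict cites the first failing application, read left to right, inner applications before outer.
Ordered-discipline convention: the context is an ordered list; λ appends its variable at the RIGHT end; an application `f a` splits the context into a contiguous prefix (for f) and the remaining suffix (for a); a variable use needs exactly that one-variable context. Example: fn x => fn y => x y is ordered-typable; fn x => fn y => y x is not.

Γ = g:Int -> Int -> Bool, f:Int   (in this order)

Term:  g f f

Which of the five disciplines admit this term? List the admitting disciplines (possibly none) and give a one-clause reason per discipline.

accepted by: relevant, unrestricted
counts: g: 1, f: 2
left-to-right use order: g, f, f
typing: the term checks, with type Bool
ordered: ✗ — f ×2 used more than once (contraction)
linear: ✗ — f ×2 used more than once (contraction)
affine: ✗ — f ×2 used more than once (contraction)
relevant: ✓ — g, f: all used, weakening unneeded
unrestricted: ✓ — simply typable at Bool; W, C, E all held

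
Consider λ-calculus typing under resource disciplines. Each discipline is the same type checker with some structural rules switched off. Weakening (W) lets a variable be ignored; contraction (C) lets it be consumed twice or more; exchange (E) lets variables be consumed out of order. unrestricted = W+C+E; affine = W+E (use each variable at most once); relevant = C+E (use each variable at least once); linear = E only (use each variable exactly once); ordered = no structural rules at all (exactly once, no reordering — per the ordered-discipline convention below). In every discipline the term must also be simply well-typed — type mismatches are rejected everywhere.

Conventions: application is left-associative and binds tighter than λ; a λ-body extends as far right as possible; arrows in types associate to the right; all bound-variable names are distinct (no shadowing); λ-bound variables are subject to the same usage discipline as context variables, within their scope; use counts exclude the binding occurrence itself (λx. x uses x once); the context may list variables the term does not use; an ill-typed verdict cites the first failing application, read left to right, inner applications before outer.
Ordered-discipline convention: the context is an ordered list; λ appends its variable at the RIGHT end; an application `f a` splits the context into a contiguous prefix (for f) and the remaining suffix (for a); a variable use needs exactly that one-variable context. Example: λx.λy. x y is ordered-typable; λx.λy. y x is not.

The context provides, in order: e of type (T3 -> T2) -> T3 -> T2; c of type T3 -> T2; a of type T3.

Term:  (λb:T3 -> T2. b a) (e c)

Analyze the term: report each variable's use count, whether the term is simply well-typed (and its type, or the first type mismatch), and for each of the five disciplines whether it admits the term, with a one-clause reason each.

use counts: e: 1×, c: 1×, a: 1×, b (bound): 1×
left-to-right use order: b, a, e, c
typing: the term checks, with type T2
ordered: ✗ — no ordered split (uses run b, a, e, c)
linear: ✓ — each of e, c, a, b used exactly once
affine: ✓ — no duplicate uses among e, c, a, b
relevant: ✓ — none of e, c, a, b goes unused
unrestricted: ✓ — well-typed at T2; no restrictions here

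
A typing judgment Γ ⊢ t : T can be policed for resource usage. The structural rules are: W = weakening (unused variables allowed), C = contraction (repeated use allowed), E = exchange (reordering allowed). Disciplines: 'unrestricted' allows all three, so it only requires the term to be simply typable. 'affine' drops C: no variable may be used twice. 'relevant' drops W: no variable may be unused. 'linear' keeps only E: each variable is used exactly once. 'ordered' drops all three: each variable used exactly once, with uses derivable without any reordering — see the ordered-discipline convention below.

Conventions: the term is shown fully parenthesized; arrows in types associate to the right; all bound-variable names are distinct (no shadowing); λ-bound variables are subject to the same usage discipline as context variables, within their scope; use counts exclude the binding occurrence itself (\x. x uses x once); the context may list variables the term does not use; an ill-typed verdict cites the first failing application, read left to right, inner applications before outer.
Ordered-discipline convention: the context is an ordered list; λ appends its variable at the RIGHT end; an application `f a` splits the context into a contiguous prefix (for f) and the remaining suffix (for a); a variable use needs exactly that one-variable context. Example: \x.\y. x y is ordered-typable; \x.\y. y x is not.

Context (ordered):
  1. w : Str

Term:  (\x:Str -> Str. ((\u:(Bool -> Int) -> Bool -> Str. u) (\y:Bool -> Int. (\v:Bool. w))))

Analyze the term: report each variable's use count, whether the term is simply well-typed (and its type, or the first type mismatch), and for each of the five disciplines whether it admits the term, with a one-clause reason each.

counts: w: 1×; x (bound): 0×; u (bound): 1×; y (bound): 0×; v (bound): 0×
use order (left to right): u, w
typing: well-typed — term : (Str -> Str) -> (Bool -> Int) -> Bool -> Str
ordered ✗ (needs weakening: x, y, v unused)
linear ✗ (needs weakening: x, y, v unused)
affine ✓ (at most one use each (w, x, u, y, v))
relevant ✗ (needs weakening: x, y, v unused)
unrestricted ✓ (simply typable at (Str -> Str) -> (Bool -> Int) -> Bool -> Str; W, C, E all held)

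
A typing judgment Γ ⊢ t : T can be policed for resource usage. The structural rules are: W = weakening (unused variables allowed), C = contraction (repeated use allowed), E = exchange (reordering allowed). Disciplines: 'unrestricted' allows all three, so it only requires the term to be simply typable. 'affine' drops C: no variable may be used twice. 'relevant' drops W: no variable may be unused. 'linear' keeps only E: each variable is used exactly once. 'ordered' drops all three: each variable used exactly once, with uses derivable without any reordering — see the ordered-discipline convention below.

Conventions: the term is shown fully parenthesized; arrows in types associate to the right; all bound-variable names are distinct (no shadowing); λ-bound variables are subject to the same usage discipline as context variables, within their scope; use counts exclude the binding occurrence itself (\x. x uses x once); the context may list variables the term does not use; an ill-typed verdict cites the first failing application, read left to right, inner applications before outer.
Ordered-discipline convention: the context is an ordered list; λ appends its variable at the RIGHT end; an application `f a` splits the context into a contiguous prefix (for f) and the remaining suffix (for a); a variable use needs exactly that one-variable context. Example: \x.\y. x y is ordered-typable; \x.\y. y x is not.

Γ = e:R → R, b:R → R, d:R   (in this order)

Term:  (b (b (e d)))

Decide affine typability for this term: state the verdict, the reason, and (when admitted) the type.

no — needs contraction — b ×2
usage: e=1; b=2; d=1
use order (left to right): b, b, e, d
typing: well-typed — term : R
across the five disciplines: ordered ✗; linear ✗; affine ✗; relevant ✓; unrestricted ✓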